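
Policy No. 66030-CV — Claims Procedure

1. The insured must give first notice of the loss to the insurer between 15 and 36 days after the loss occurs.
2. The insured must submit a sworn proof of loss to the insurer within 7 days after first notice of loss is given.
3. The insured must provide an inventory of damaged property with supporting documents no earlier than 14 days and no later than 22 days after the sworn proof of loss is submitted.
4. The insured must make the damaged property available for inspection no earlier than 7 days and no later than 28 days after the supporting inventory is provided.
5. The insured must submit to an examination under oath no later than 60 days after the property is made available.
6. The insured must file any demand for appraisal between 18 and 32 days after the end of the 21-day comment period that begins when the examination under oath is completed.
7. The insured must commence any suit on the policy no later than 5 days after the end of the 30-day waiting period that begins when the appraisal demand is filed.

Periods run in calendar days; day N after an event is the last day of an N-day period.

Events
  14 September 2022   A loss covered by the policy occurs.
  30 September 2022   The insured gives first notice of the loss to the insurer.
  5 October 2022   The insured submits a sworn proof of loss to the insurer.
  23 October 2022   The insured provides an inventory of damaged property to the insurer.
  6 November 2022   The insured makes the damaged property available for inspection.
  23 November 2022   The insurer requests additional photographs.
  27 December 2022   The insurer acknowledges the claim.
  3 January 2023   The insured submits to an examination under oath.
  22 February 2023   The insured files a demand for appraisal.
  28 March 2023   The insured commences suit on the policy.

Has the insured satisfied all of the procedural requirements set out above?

Yes

Step 1 — 15 and 36 days from 14 September 2022 (when the loss occurs) are 29 September 2022 and 20 October 2022 respectively; 30 September 2022 falls inside that range.
Step 2 — counting 7 days from 30 September 2022 (when first notice of loss is given) gives a deadline of 7 October 2022; completed 5 October 2022, before the deadline.
Step 3 — 14 and 22 days from 5 October 2022 (when the sworn proof of loss is submitted) are 19 October 2022 and 27 October 2022 respectively; done 23 October 2022, which is between those dates.
Step 4 — 7 and 28 days from 23 October 2022 (when the supporting inventory is provided) are 30 October 2022 and 20 November 2022 respectively; 6 November 2022 falls inside that range.
Step 5 — counting 60 days from 6 November 2022 (when the property is made available) gives a deadline of 5 January 2023; 3 January 2023 is within that limit.
Step 6 — 18 and 32 days from 24 January 2023 (end of the 21-day comment period, which began when the examination under oath is completed on 3 January 2023) are 11 February 2023 and 25 February 2023 respectively; done 22 February 2023 — within the window.
Step 7 — counting 5 days from 24 March 2023 (end of the 30-day waiting period, which began when the appraisal demand is filed on 22 February 2023) gives a deadline of 29 March 2023; done 28 March 2023 — timely.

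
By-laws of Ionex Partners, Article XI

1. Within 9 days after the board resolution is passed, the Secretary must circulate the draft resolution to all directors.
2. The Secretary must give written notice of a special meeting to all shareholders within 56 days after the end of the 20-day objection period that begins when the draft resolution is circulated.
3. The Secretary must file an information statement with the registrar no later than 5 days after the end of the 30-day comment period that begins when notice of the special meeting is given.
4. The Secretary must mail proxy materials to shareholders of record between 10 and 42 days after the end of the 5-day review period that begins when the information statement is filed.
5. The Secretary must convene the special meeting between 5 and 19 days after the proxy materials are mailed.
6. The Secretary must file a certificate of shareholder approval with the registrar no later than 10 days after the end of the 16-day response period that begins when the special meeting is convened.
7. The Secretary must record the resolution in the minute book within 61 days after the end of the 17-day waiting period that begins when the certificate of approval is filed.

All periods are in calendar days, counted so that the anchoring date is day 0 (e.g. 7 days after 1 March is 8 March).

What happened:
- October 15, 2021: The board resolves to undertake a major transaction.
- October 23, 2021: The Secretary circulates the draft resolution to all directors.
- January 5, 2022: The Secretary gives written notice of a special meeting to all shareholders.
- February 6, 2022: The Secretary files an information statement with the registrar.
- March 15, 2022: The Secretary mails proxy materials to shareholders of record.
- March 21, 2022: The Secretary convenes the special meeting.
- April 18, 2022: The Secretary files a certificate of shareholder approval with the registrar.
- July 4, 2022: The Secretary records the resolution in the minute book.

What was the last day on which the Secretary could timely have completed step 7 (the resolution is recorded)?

July 5, 2022

The certificate of approval is filed on April 18, 2022; the 17-day waiting period therefore ends May 5, 2022, and step 7 runs from that date. 61 days after May 5, 2022 is July 5, 2022.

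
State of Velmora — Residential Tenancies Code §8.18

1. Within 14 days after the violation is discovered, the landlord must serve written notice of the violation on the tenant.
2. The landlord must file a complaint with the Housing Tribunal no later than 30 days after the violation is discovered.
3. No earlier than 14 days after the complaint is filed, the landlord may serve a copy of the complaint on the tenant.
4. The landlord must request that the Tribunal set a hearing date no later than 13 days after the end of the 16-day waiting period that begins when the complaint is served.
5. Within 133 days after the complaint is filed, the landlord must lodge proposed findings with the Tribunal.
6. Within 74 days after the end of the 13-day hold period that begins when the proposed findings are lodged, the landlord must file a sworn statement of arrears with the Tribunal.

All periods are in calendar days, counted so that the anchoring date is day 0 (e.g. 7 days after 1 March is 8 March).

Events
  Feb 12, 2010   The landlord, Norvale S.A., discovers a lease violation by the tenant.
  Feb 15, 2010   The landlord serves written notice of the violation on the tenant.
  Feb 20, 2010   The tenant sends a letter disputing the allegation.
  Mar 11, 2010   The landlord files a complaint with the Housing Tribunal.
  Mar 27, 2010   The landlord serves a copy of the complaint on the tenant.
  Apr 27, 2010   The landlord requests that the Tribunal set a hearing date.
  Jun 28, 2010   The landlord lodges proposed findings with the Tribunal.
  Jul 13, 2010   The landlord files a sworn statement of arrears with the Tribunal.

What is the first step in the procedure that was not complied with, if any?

Step 4

Step 1 — counting 14 days from Feb 12, 2010 (when the violation is discovered) gives a deadline of Feb 26, 2010; done Feb 15, 2010 — timely.
Step 2 — counting 30 days from Feb 12, 2010 (when the violation is discovered) gives a deadline of Mar 14, 2010; done Mar 11, 2010 — timely.
Step 3 — must wait 14 days from Mar 11, 2010 (when the complaint is filed), so not before Mar 25, 2010; done Mar 27, 2010, after the minimum wait.
Step 4 — counting 13 days from Apr 12, 2010 (end of the 16-day waiting period, which began when the complaint is served on Mar 27, 2010) gives a deadline of Apr 25, 2010; done Apr 27, 2010 — 2 days late.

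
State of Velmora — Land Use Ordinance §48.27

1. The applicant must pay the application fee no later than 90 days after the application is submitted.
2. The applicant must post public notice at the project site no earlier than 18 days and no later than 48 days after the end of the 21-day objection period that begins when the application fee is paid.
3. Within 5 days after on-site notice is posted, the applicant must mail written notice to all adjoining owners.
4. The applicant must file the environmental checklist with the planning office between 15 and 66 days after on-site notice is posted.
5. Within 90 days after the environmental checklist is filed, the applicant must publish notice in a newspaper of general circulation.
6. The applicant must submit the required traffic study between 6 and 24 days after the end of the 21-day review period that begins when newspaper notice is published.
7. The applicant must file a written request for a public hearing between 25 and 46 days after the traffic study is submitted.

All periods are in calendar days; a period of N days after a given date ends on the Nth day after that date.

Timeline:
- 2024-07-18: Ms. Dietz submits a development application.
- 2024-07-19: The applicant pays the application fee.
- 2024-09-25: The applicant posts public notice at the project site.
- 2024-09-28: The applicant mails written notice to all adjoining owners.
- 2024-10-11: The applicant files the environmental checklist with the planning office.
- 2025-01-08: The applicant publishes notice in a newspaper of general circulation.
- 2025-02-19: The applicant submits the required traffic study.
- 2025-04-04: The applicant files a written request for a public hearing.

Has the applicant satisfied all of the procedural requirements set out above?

Yes

Step 1 — counting 90 days from 2024-07-18 (when the application is submitted) gives a deadline of 2024-10-16; completed 2024-07-19, before the deadline.
Step 2 — 18 and 48 days from 2024-08-09 (end of the 21-day objection period, which began when the application fee is paid on 2024-07-19) are 2024-08-27 and 2024-09-26 respectively; 2024-09-25 falls inside that range.
Step 3 — counting 5 days from 2024-09-25 (when on-site notice is posted) gives a deadline of 2024-09-30; 2024-09-28 is within that limit.
Step 4 — 15 and 66 days from 2024-09-25 (when on-site notice is posted) are 2024-10-10 and 2024-11-30 respectively; done 2024-10-11 — within the window.
Step 5 — counting 90 days from 2024-10-11 (when the environmental checklist is filed) gives a deadline of 2025-01-09; done 2025-01-08 — timely.
Step 6 — 6 and 24 days from 2025-01-29 (end of the 21-day review period, which began when newspaper notice is published on 2025-01-08) are 2025-02-04 and 2025-02-22 respectively; 2025-02-19 falls inside that range.
Step 7 — 25 and 46 days from 2025-02-19 (when the traffic study is submitted) are 2025-03-16 and 2025-04-06 respectively; done 2025-04-04, which is between those dates.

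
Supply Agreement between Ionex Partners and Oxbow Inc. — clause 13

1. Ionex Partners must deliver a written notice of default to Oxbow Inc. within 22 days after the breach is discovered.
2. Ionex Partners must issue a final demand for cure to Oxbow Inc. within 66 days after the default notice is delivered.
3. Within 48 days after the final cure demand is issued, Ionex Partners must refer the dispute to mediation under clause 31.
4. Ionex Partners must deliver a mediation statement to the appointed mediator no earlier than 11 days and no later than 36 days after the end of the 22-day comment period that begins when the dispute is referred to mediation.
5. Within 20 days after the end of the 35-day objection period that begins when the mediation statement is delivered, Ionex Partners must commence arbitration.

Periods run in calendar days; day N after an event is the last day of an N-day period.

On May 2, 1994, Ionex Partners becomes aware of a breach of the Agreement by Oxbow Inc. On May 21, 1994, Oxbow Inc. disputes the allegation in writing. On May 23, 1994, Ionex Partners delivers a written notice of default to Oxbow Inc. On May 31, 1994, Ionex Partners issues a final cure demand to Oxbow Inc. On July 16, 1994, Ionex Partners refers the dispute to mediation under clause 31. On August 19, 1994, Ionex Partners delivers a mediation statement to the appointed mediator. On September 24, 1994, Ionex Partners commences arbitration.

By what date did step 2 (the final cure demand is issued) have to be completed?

July 28, 1994

Step 2 runs from May 23, 1994, when the default notice is delivered. 66 days after May 23, 1994 is July 28, 1994.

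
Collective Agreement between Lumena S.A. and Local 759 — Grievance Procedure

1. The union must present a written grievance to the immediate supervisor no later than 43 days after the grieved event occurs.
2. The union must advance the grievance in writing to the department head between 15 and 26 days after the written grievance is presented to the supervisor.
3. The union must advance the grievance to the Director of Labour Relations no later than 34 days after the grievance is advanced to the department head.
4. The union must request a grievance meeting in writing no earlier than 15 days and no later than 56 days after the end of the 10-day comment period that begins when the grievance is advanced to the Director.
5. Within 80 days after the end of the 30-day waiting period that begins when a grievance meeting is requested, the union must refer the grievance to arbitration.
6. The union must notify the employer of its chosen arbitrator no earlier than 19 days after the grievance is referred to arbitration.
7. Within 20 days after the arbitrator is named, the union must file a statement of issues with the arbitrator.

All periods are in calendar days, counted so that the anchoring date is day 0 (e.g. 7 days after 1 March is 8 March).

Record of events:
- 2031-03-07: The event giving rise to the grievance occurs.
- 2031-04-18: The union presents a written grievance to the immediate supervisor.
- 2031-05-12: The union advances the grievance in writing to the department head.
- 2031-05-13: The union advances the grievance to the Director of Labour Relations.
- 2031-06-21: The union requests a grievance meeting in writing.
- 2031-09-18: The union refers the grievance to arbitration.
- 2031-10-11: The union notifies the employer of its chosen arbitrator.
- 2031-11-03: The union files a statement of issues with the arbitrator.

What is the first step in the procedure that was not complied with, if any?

(1) due by 2031-03-07 + 43 days = 2031-04-19; done 2031-04-18 — timely.
(2) the permitted window runs from 2031-04-18 + 15 = 2031-05-03 to 2031-04-18 + 26 = 2031-05-14; done 2031-05-12, which is between those dates.
(3) due by 2031-05-12 + 34 days = 2031-06-15; done 2031-05-13 — timely.
(4) the permitted window runs from 2031-05-23 + 15 = 2031-06-07 to 2031-05-23 + 56 = 2031-07-18; done 2031-06-21, which is between those dates.
(5) due by 2031-07-21 + 80 days = 2031-10-09; completed 2031-09-18, before the deadline.
(6) permitted from 2031-09-18 + 19 days = 2031-10-07 onward; done 2031-10-11, after the minimum wait.
(7) due by 2031-10-11 + 20 days = 2031-10-31; 2031-11-03 misses that deadline by 3 days.
Later steps need not be reached.

Step 7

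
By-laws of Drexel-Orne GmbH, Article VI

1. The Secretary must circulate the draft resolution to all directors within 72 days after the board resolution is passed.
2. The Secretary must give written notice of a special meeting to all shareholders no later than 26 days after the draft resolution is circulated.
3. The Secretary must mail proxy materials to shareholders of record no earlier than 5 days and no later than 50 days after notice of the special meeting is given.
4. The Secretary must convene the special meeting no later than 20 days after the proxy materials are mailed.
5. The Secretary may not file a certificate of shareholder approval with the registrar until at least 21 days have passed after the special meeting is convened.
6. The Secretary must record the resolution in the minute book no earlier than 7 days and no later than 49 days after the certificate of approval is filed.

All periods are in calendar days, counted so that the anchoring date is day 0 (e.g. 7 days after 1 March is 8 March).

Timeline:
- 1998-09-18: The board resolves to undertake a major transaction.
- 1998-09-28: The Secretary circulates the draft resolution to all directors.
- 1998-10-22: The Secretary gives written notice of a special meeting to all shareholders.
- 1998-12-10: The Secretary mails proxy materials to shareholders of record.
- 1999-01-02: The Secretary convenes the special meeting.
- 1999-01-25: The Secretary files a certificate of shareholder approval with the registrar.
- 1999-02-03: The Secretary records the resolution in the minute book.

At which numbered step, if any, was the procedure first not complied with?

Step 1: 72 days after 1998-09-18 (when the board resolution is passed) is 1998-11-29; done 1998-09-28 — timely.
Step 2: 26 days after 1998-09-28 (when the draft resolution is circulated) is 1998-10-24; completed 1998-10-22, before the deadline.
Step 3: the window is 5–50 days after 1998-10-22 (when notice of the special meeting is given), so 1998-10-27 through 1998-12-11; 1998-12-10 falls inside that range.
Step 4: 20 days after 1998-12-10 (when the proxy materials are mailed) is 1998-12-30; not done until 1999-01-02, 3 days after the deadline.

Step 4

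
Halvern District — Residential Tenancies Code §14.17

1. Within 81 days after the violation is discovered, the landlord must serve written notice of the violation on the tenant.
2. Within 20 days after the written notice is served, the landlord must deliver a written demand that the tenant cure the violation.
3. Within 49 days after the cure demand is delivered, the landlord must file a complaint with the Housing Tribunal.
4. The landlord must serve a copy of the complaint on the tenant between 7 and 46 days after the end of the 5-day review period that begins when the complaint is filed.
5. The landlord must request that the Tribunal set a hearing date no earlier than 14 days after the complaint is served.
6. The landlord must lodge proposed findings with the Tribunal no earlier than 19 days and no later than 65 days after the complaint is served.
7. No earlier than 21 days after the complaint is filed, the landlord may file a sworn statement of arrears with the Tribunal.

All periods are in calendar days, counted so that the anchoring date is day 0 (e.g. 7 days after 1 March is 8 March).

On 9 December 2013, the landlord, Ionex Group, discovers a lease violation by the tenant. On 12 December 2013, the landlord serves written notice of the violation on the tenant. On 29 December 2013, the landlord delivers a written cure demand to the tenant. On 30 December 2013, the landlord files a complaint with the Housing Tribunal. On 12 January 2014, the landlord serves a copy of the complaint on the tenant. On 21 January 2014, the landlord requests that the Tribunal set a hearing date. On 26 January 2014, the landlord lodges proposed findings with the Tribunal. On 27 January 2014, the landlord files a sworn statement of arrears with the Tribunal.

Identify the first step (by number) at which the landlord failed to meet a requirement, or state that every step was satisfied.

Step 1 — counting 81 days from 9 December 2013 (when the violation is discovered) gives a deadline of 28 February 2014; 12 December 2013 is within that limit.
Step 2 — counting 20 days from 12 December 2013 (when the written notice is served) gives a deadline of 1 January 2014; 29 December 2013 is within that limit.
Step 3 — counting 49 days from 29 December 2013 (when the cure demand is delivered) gives a deadline of 16 February 2014; done 30 December 2013 — timely.
Step 4 — 7 and 46 days from 4 January 2014 (end of the 5-day review period, which began when the complaint is filed on 30 December 2013) are 11 January 2014 and 19 February 2014 respectively; 12 January 2014 falls inside that range.
Step 5 — must wait 14 days from 12 January 2014 (when the complaint is served), so not before 26 January 2014; done 21 January 2014 — 5 days too early.
No need to go further; step 5 was not satisfied.

Step 5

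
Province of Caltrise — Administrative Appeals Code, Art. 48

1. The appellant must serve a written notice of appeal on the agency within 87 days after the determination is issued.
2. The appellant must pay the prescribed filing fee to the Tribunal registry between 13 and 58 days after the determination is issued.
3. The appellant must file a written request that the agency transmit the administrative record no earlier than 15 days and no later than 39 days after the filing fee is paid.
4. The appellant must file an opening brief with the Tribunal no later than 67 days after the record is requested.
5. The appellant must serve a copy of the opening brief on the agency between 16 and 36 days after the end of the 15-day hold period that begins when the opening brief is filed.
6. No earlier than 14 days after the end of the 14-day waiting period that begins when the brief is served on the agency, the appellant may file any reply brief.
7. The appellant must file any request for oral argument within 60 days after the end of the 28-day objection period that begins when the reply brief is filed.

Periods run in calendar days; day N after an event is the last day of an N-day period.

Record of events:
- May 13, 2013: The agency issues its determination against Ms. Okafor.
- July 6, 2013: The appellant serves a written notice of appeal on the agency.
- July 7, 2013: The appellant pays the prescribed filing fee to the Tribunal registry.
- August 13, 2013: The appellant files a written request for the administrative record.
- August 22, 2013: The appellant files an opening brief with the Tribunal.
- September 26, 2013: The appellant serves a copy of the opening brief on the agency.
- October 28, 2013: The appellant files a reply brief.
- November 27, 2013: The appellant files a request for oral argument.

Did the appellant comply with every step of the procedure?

Yes

Step 1: 87 days after May 13, 2013 (when the determination is issued) is August 8, 2013; done July 6, 2013 — timely.
Step 2: the window is 13–58 days after May 13, 2013 (when the determination is issued), so May 26, 2013 through July 10, 2013; done July 7, 2013, which is between those dates.
Step 3: the window is 15–39 days after July 7, 2013 (when the filing fee is paid), so July 22, 2013 through August 15, 2013; August 13, 2013 falls inside that range.
Step 4: 67 days after August 13, 2013 (when the record is requested) is October 19, 2013; August 22, 2013 is within that limit.
Step 5: the window is 16–36 days after September 6, 2013 (end of the 15-day hold period, which began when the opening brief is filed on August 22, 2013), so September 22, 2013 through October 12, 2013; done September 26, 2013, which is between those dates.
Step 6: the earliest permitted date is 14 days after October 10, 2013 (end of the 14-day waiting period, which began when the brief is served on the agency on September 26, 2013), i.e. October 24, 2013; done October 28, 2013, after the minimum wait.
Step 7: 60 days after November 25, 2013 (end of the 28-day objection period, which began when the reply brief is filed on October 28, 2013) is January 24, 2014; completed November 27, 2013, before the deadline.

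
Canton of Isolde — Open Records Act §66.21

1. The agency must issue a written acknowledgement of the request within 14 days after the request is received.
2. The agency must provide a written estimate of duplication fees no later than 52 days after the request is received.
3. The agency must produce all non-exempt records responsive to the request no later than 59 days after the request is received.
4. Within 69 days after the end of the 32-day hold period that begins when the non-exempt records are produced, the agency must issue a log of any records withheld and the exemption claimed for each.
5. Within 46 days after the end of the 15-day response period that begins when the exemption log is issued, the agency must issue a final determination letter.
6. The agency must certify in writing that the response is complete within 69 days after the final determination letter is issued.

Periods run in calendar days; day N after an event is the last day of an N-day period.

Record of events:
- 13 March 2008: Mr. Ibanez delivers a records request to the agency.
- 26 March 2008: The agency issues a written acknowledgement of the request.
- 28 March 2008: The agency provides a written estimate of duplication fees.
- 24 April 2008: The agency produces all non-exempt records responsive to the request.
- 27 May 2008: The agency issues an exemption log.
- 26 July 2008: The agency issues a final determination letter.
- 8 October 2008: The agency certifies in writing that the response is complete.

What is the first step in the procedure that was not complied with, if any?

Step 6

(1) due by 13 March 2008 + 14 days = 27 March 2008; done 26 March 2008 — timely.
(2) due by 13 March 2008 + 52 days = 4 May 2008; completed 28 March 2008, before the deadline.
(3) due by 13 March 2008 + 59 days = 11 May 2008; 24 April 2008 is within that limit.
(4) due by 26 May 2008 + 69 days = 3 August 2008; done 27 May 2008 — timely.
(5) due by 11 June 2008 + 46 days = 27 July 2008; done 26 July 2008 — timely.
(6) due by 26 July 2008 + 69 days = 3 October 2008; 8 October 2008 misses that deadline by 5 days.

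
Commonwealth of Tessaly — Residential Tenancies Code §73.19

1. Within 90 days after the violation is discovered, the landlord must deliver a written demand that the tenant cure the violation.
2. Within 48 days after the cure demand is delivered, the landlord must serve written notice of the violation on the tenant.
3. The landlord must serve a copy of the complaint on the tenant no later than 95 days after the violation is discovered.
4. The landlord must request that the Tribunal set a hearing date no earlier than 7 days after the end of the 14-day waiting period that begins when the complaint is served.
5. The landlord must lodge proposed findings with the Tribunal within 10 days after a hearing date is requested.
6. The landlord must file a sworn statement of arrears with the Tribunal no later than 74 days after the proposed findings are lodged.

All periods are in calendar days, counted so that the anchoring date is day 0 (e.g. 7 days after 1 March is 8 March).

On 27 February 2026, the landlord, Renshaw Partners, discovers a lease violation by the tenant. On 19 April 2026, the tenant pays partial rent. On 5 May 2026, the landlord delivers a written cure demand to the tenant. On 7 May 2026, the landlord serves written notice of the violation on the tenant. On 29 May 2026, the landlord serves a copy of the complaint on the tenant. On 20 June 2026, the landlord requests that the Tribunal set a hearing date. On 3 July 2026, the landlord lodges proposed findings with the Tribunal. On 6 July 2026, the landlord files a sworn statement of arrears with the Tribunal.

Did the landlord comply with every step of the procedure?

Step 1 — counting 90 days from 27 February 2026 (when the violation is discovered) gives a deadline of 28 May 2026; 5 May 2026 is within that limit.
Step 2 — counting 48 days from 5 May 2026 (when the cure demand is delivered) gives a deadline of 22 June 2026; 7 May 2026 is within that limit.
Step 3 — counting 95 days from 27 February 2026 (when the violation is discovered) gives a deadline of 2 June 2026; 29 May 2026 is within that limit.
Step 4 — must wait 7 days from 12 June 2026 (end of the 14-day waiting period, which began when the complaint is served on 29 May 2026), so not before 19 June 2026; done 20 June 2026 — permitted.
Step 5 — counting 10 days from 20 June 2026 (when a hearing date is requested) gives a deadline of 30 June 2026; 3 July 2026 misses that deadline by 3 days.
The analysis stops there.

No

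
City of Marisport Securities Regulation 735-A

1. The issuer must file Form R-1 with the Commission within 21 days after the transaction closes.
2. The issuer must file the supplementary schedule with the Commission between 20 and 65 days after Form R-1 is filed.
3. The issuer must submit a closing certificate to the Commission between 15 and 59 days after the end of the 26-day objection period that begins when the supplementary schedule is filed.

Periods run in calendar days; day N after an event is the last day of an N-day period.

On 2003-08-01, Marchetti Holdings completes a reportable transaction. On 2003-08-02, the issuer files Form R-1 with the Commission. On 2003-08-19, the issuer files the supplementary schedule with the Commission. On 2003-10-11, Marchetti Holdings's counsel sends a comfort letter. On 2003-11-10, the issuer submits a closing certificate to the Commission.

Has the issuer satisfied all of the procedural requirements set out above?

(1) due by 2003-08-01 + 21 days = 2003-08-22; completed 2003-08-02, before the deadline.
(2) the permitted window runs from 2003-08-02 + 20 = 2003-08-22 to 2003-08-02 + 65 = 2003-10-06; 2003-08-19 is 3 days too early.
No need to go further; step 2 was not satisfied.

No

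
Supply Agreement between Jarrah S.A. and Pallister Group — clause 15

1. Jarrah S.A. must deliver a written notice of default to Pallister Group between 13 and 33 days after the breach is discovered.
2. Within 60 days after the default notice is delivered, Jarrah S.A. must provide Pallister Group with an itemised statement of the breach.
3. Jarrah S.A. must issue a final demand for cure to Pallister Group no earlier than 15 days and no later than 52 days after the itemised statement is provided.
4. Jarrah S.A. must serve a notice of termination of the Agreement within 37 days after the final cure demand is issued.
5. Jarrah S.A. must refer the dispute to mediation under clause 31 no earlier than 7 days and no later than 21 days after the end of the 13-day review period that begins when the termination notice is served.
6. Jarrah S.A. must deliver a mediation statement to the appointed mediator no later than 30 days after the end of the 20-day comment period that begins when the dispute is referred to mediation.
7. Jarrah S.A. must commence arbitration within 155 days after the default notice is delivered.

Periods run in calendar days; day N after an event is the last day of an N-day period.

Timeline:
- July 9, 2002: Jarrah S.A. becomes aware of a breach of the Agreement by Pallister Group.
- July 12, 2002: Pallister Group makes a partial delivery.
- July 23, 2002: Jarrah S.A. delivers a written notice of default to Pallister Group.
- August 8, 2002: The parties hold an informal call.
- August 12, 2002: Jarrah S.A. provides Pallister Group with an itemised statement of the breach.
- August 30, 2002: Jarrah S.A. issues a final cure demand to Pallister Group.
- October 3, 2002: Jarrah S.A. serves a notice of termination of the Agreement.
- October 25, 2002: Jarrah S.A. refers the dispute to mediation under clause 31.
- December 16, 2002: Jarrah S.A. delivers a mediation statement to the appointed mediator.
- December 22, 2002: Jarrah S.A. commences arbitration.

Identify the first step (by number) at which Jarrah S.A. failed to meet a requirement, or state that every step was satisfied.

Step 1 — 13 and 33 days from July 9, 2002 (when the breach is discovered) are July 22, 2002 and August 11, 2002 respectively; done July 23, 2002 — within the window.
Step 2 — counting 60 days from July 23, 2002 (when the default notice is delivered) gives a deadline of September 21, 2002; done August 12, 2002 — timely.
Step 3 — 15 and 52 days from August 12, 2002 (when the itemised statement is provided) are August 27, 2002 and October 3, 2002 respectively; August 30, 2002 falls inside that range.
Step 4 — counting 37 days from August 30, 2002 (when the final cure demand is issued) gives a deadline of October 6, 2002; done October 3, 2002 — timely.
Step 5 — 7 and 21 days from October 16, 2002 (end of the 13-day review period, which began when the termination notice is served on October 3, 2002) are October 23, 2002 and November 6, 2002 respectively; October 25, 2002 falls inside that range.
Step 6 — counting 30 days from November 14, 2002 (end of the 20-day comment period, which began when the dispute is referred to mediation on October 25, 2002) gives a deadline of December 14, 2002; done December 16, 2002 — 2 days late.

Step 6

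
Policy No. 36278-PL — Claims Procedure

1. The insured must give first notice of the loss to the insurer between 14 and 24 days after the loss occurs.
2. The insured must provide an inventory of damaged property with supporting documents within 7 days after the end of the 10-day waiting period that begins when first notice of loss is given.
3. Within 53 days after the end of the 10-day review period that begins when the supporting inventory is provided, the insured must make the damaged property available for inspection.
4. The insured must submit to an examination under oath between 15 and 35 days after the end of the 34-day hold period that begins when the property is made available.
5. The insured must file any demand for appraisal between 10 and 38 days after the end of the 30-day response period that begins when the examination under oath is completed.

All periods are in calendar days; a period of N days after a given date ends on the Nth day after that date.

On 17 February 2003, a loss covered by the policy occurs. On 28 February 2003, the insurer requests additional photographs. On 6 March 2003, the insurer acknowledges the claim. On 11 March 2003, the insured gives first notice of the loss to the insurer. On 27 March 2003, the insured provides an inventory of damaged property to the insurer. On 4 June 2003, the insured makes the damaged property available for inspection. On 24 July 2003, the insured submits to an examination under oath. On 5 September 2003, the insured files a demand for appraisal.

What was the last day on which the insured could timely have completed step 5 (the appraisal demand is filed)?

30 September 2003

The examination under oath is completed on 24 July 2003; the 30-day response period therefore ends 23 August 2003, and step 5 runs from that date. The window is 10–38 days after 23 August 2003; it closes on 30 September 2003.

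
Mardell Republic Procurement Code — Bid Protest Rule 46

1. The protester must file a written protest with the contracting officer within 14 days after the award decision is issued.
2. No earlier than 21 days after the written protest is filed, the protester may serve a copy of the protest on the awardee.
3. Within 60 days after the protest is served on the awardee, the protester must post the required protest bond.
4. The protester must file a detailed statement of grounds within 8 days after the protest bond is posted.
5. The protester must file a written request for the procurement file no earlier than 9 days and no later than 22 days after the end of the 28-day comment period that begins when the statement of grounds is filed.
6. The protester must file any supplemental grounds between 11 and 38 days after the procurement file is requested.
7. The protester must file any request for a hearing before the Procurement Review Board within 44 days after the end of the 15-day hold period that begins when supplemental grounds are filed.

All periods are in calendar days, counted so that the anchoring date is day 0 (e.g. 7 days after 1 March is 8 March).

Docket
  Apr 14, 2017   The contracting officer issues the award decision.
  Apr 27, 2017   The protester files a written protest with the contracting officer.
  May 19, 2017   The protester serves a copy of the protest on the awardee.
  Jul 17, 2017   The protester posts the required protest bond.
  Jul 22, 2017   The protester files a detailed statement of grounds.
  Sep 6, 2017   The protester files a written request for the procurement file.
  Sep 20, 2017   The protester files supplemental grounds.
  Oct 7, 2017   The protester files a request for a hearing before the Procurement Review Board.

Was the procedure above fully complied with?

Yes

(1) due by Apr 14, 2017 + 14 days = Apr 28, 2017; Apr 27, 2017 is within that limit.
(2) permitted from Apr 27, 2017 + 21 days = May 18, 2017 onward; done May 19, 2017 — permitted.
(3) due by May 19, 2017 + 60 days = Jul 18, 2017; done Jul 17, 2017 — timely.
(4) due by Jul 17, 2017 + 8 days = Jul 25, 2017; done Jul 22, 2017 — timely.
(5) the permitted window runs from Aug 19, 2017 + 9 = Aug 28, 2017 to Aug 19, 2017 + 22 = Sep 10, 2017; done Sep 6, 2017 — within the window.
(6) the permitted window runs from Sep 6, 2017 + 11 = Sep 17, 2017 to Sep 6, 2017 + 38 = Oct 14, 2017; Sep 20, 2017 falls inside that range.
(7) due by Oct 5, 2017 + 44 days = Nov 18, 2017; completed Oct 7, 2017, before the deadline.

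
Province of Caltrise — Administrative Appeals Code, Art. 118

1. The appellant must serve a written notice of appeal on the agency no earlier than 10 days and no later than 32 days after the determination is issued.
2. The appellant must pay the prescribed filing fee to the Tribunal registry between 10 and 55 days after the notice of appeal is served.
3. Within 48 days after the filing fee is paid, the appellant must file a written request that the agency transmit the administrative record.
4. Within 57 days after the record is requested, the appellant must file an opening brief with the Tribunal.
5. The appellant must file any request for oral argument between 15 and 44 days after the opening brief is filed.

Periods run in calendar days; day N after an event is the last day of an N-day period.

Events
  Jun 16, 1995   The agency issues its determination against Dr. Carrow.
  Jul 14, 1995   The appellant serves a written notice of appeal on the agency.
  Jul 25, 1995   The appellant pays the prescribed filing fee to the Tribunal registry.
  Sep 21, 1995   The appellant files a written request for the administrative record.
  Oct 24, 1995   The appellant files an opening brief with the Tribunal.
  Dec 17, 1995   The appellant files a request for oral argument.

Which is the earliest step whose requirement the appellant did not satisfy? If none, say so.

Step 3

Step 1: the window is 10–32 days after Jun 16, 1995 (when the determination is issued), so Jun 26, 1995 through Jul 18, 1995; Jul 14, 1995 falls inside that range.
Step 2: the window is 10–55 days after Jul 14, 1995 (when the notice of appeal is served), so Jul 24, 1995 through Sep 7, 1995; done Jul 25, 1995 — within the window.
Step 3: 48 days after Jul 25, 1995 (when the filing fee is paid) is Sep 11, 1995; Sep 21, 1995 misses that deadline by 10 days.
Later steps need not be reached.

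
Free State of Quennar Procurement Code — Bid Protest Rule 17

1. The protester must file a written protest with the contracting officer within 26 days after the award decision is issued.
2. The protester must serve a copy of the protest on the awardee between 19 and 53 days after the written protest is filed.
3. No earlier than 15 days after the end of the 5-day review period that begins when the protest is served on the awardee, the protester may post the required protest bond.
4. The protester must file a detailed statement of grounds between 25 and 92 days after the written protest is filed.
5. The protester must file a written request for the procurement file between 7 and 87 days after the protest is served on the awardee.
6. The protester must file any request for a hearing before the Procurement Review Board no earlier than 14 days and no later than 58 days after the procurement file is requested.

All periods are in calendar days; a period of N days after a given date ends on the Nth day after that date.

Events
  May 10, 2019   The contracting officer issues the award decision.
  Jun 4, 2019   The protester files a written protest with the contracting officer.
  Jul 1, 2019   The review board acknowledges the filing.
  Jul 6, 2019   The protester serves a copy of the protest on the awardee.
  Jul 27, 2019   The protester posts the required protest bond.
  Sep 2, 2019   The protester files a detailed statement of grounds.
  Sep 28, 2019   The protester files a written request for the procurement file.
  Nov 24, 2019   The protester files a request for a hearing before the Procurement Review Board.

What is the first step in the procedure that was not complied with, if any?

(1) due by May 10, 2019 + 26 days = Jun 5, 2019; done Jun 4, 2019 — timely.
(2) the permitted window runs from Jun 4, 2019 + 19 = Jun 23, 2019 to Jun 4, 2019 + 53 = Jul 27, 2019; done Jul 6, 2019, which is between those dates.
(3) permitted from Jul 11, 2019 + 15 days = Jul 26, 2019 onward; done Jul 27, 2019 — permitted.
(4) the permitted window runs from Jun 4, 2019 + 25 = Jun 29, 2019 to Jun 4, 2019 + 92 = Sep 4, 2019; done Sep 2, 2019 — within the window.
(5) the permitted window runs from Jul 6, 2019 + 7 = Jul 13, 2019 to Jul 6, 2019 + 87 = Oct 1, 2019; done Sep 28, 2019 — within the window.
(6) the permitted window runs from Sep 28, 2019 + 14 = Oct 12, 2019 to Sep 28, 2019 + 58 = Nov 25, 2019; done Nov 24, 2019, which is between those dates.

None — every step was satisfied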